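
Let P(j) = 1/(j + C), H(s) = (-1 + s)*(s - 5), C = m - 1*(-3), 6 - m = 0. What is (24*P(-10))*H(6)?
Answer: -120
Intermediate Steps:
m = 6 (m = 6 - 1*0 = 6 + 0 = 6)
C = 9 (C = 6 - 1*(-3) = 6 + 3 = 9)
H(s) = (-1 + s)*(-5 + s)
P(j) = 1/(9 + j) (P(j) = 1/(j + 9) = 1/(9 + j))
(24*P(-10))*H(6) = (24/(9 - 10))*(5 + 6² - 6*6) = (24/(-1))*(5 + 36 - 36) = (24*(-1))*5 = -24*5 = -120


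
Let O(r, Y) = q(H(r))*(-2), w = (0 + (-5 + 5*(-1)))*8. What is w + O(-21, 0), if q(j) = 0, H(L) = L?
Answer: -80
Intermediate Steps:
w = -80 (w = (0 + (-5 - 5))*8 = (0 - 10)*8 = -10*8 = -80)
O(r, Y) = 0 (O(r, Y) = 0*(-2) = 0)
w + O(-21, 0) = -80 + 0 = -80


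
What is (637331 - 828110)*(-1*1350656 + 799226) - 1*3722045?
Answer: 105197541925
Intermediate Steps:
(637331 - 828110)*(-1*1350656 + 799226) - 1*3722045 = -190779*(-1350656 + 799226) - 3722045 = -190779*(-551430) - 3722045 = 105201263970 - 3722045 = 105197541925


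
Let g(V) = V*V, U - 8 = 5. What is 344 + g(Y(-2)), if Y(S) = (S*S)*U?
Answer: 3048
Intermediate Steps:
U = 13 (U = 8 + 5 = 13)
Y(S) = 13*S² (Y(S) = (S*S)*13 = S²*13 = 13*S²)
g(V) = V²
344 + g(Y(-2)) = 344 + (13*(-2)²)² = 344 + (13*4)² = 344 + 52² = 344 + 2704 = 3048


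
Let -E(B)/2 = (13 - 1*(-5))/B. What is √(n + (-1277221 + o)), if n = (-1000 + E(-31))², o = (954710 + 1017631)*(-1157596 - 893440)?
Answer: I*√3887574310500321/31 ≈ 2.0113e+6*I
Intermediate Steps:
o = -4045342395276 (o = 1972341*(-2051036) = -4045342395276)
E(B) = -36/B (E(B) = -2*(13 - 1*(-5))/B = -2*(13 + 5)/B = -36/B)
n = 958769296/961 (n = (-1000 - 36/(-31))² = (-1000 - 36*(-1/31))² = (-1000 + 36/31)² = (-30964/31)² = 958769296/961 ≈ 9.9768e+5)
√(n + (-1277221 + o)) = √(958769296/961 + (-1277221 - 4045342395276)) = √(958769296/961 - 4045343672497) = √(-3887574310500321/961) = I*√3887574310500321/31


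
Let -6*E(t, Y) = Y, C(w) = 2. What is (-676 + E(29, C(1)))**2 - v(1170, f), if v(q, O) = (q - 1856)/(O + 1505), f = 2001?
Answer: 7216825360/15777 ≈ 4.5743e+5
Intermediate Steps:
E(t, Y) = -Y/6
v(q, O) = (-1856 + q)/(1505 + O)
(-676 + E(29, C(1)))**2 - v(1170, f) = (-676 - 1/6*2)**2 - (-1856 + 1170)/(1505 + 2001) = (-676 - 1/3)**2 - (-686)/3506 = (-2029/3)**2 - (-686)/3506 = 4116841/9 - 1*(-343/1753) = 4116841/9 + 343/1753 = 7216825360/15777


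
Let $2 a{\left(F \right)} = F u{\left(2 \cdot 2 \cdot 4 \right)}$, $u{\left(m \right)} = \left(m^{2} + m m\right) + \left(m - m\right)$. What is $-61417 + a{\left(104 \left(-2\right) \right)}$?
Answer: $-114665$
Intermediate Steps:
$u{\left(m \right)} = 2 m^{2}$ ($u{\left(m \right)} = \left(m^{2} + m^{2}\right) + 0 = 2 m^{2} + 0 = 2 m^{2}$)
$a{\left(F \right)} = 256 F$ ($a{\left(F \right)} = \frac{F 2 \left(2 \cdot 2 \cdot 4\right)^{2}}{2} = \frac{F 2 \left(4 \cdot 4\right)^{2}}{2} = \frac{F 2 \cdot 16^{2}}{2} = \frac{F 2 \cdot 256}{2} = \frac{F 512}{2} = \frac{512 F}{2} = 256 F$)
$-61417 + a{\left(104 \left(-2\right) \right)} = -61417 + 256 \cdot 104 \left(-2\right) = -61417 + 256 \left(-208\right) = -61417 - 53248 = -114665$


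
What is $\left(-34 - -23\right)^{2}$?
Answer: $121$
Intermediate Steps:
$\left(-34 - -23\right)^{2} = \left(-34 + 23\right)^{2} = \left(-11\right)^{2} = 121$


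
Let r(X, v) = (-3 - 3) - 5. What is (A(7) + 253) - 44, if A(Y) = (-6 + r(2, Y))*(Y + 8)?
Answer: -46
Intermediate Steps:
r(X, v) = -11 (r(X, v) = -6 - 5 = -11)
A(Y) = -136 - 17*Y (A(Y) = (-6 - 11)*(Y + 8) = -17*(8 + Y) = -136 - 17*Y)
(A(7) + 253) - 44 = ((-136 - 17*7) + 253) - 44 = ((-136 - 119) + 253) - 44 = (-255 + 253) - 44 = -2 - 44 = -46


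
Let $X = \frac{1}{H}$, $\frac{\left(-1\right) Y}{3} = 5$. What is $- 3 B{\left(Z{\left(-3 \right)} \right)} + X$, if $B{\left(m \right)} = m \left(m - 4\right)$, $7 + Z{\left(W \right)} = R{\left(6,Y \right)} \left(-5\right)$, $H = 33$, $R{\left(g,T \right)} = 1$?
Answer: $- \frac{19007}{33} \approx -575.97$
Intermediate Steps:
$Y = -15$ ($Y = \left(-3\right) 5 = -15$)
$Z{\left(W \right)} = -12$ ($Z{\left(W \right)} = -7 + 1 \left(-5\right) = -7 - 5 = -12$)
$X = \frac{1}{33} \approx 0.030303$
$B{\left(m \right)} = m \left(-4 + m\right)$
$- 3 B{\left(Z{\left(-3 \right)} \right)} + X = - 3 \left(- 12 \left(-4 - 12\right)\right) + \frac{1}{33} = - 3 \left(\left(-12\right) \left(-16\right)\right) + \frac{1}{33} = \left(-3\right) 192 + \frac{1}{33} = -576 + \frac{1}{33} = - \frac{19007}{33}$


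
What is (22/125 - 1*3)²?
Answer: 124609/15625 ≈ 7.9750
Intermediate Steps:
(22/125 - 1*3)² = (22*(1/125) - 3)² = (22/125 - 3)² = (-353/125)² = 124609/15625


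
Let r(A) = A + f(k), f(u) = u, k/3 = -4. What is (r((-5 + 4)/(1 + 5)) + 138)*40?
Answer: 15100/3 ≈ 5033.3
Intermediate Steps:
k = -12 (k = 3*(-4) = -12)
r(A) = -12 + A (r(A) = A - 12 = -12 + A)
(r((-5 + 4)/(1 + 5)) + 138)*40 = ((-12 + (-5 + 4)/(1 + 5)) + 138)*40 = ((-12 - 1/6) + 138)*40 = ((-12 - 1*⅙) + 138)*40 = ((-12 - ⅙) + 138)*40 = (-73/6 + 138)*40 = (755/6)*40 = 15100/3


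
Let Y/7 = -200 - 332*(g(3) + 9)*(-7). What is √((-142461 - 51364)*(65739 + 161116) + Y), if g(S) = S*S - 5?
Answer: I*√43969960291 ≈ 2.0969e+5*I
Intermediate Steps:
g(S) = -5 + S² (g(S) = S² - 5 = -5 + S²)
Y = 210084 (Y = 7*(-200 - 332*((-5 + 3²) + 9)*(-7)) = 7*(-200 - 332*((-5 + 9) + 9)*(-7)) = 7*(-200 - 332*(4 + 9)*(-7)) = 7*(-200 - 4316*(-7)) = 7*(-200 - 332*(-91)) = 7*(-200 + 30212) = 7*30012 = 210084)
√((-142461 - 51364)*(65739 + 161116) + Y) = √((-142461 - 51364)*(65739 + 161116) + 210084) = √(-193825*226855 + 210084) = √(-43970170375 + 210084) = √(-43969960291) = I*√43969960291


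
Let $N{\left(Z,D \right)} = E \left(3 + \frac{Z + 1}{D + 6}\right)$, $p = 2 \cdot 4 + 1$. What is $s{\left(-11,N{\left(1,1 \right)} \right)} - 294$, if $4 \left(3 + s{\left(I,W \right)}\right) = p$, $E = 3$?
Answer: $- \frac{1179}{4} \approx -294.75$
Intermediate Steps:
$p = 9$ ($p = 8 + 1 = 9$)
$N{\left(Z,D \right)} = 9 + \frac{3 \left(1 + Z\right)}{6 + D}$ ($N{\left(Z,D \right)} = 3 \left(3 + \frac{Z + 1}{D + 6}\right) = 3 \left(3 + \frac{1 + Z}{6 + D}\right) = 9 + \frac{3 \left(1 + Z\right)}{6 + D}$)
$s{\left(I,W \right)} = - \frac{3}{4}$ ($s{\left(I,W \right)} = -3 + \frac{1}{4} \cdot 9 = -3 + \frac{9}{4} = - \frac{3}{4}$)
$s{\left(-11,N{\left(1,1 \right)} \right)} - 294 = - \frac{3}{4} - 294 = - \frac{1179}{4}$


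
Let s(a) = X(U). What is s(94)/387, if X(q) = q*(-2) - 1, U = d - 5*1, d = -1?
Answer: 11/387 ≈ 0.028424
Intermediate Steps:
U = -6 (U = -1 - 5*1 = -1 - 5 = -6)
X(q) = -1 - 2*q (X(q) = -2*q - 1 = -1 - 2*q)
s(a) = 11 (s(a) = -1 - 2*(-6) = -1 + 12 = 11)
s(94)/387 = 11/387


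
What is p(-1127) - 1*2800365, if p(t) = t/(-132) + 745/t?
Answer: -416592327071/148764 ≈ -2.8004e+6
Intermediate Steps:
p(t) = 745/t - t/132 (p(t) = t*(-1/132) + 745/t = -t/132 + 745/t = 745/t - t/132)
p(-1127) - 1*2800365 = (745/(-1127) - 1/132*(-1127)) - 1*2800365 = (745*(-1/1127) + 1127/132) - 2800365 = (-745/1127 + 1127/132) - 2800365 = 1171789/148764 - 2800365 = -416592327071/148764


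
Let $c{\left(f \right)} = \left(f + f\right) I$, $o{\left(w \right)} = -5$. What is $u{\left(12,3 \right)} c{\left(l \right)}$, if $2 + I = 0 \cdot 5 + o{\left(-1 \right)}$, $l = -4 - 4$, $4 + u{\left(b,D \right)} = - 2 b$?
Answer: $-3136$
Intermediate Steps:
$u{\left(b,D \right)} = -4 - 2 b$
$l = -8$ ($l = -4 - 4 = -8$)
$I = -7$ ($I = -2 + \left(0 \cdot 5 - 5\right) = -2 + \left(0 - 5\right) = -2 - 5 = -7$)
$c{\left(f \right)} = - 14 f$ ($c{\left(f \right)} = \left(f + f\right) \left(-7\right) = 2 f \left(-7\right) = - 14 f$)
$u{\left(12,3 \right)} c{\left(l \right)} = \left(-4 - 24\right) \left(\left(-14\right) \left(-8\right)\right) = \left(-4 - 24\right) 112 = \left(-28\right) 112 = -3136$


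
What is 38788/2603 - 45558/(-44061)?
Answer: 32063606/2012119 ≈ 15.935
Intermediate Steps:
38788/2603 - 45558/(-44061) = 38788*(1/2603) - 45558*(-1/44061) = 38788/2603 + 15186/14687 = 32063606/2012119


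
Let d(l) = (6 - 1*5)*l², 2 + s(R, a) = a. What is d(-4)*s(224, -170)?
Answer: -2752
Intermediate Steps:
s(R, a) = -2 + a
d(l) = l² (d(l) = (6 - 5)*l² = 1*l² = l²)
d(-4)*s(224, -170) = (-4)²*(-2 - 170) = 16*(-172) = -2752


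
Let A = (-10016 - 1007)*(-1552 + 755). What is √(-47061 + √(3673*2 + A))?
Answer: √(-47061 + √8792677) ≈ 209.99*I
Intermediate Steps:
A = 8785331 (A = -11023*(-797) = 8785331)
√(-47061 + √(3673*2 + A)) = √(-47061 + √(3673*2 + 8785331)) = √(-47061 + √(7346 + 8785331)) = √(-47061 + √8792677)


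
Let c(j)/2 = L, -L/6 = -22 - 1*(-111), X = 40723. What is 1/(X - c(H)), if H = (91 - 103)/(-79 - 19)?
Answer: 1/41791 ≈ 2.3929e-5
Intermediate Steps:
H = 6/49 (H = -12/(-98) = -12*(-1/98) = 6/49 ≈ 0.12245)
L = -534 (L = -6*(-22 - 1*(-111)) = -6*(-22 + 111) = -6*89 = -534)
c(j) = -1068 (c(j) = 2*(-534) = -1068)
1/(X - c(H)) = 1/(40723 - 1*(-1068)) = 1/(40723 + 1068) = 1/41791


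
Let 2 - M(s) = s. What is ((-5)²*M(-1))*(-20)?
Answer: -1500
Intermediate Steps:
M(s) = 2 - s
((-5)²*M(-1))*(-20) = ((-5)²*(2 - 1*(-1)))*(-20) = (25*(2 + 1))*(-20) = (25*3)*(-20) = 75*(-20) = -1500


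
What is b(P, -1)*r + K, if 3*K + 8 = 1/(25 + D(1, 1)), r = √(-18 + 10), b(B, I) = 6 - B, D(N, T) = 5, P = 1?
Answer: -239/90 + 10*I*√2 ≈ -2.6556 + 14.142*I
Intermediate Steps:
r = 2*I*√2 (r = √(-8) = 2*I*√2 ≈ 2.8284*I)
K = -239/90 (K = -8/3 + 1/(3*(25 + 5)) = -8/3 + (⅓)/30 = -8/3 + (⅓)*(1/30) = -8/3 + 1/90 = -239/90 ≈ -2.6556)
b(P, -1)*r + K = (6 - 1*1)*(2*I*√2) - 239/90 = (6 - 1)*(2*I*√2) - 239/90 = 5*(2*I*√2) - 239/90 = 10*I*√2 - 239/90 = -239/90 + 10*I*√2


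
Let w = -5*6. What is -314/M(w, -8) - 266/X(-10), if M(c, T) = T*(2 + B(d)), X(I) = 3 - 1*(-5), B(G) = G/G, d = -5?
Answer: -121/6 ≈ -20.167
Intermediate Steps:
B(G) = 1
w = -30
X(I) = 8 (X(I) = 3 + 5 = 8)
M(c, T) = 3*T (M(c, T) = T*(2 + 1) = T*3 = 3*T)
-314/M(w, -8) - 266/X(-10) = -314/(3*(-8)) - 266/8 = -314/(-24) - 266*⅛ = -314*(-1/24) - 133/4 = 157/12 - 133/4 = -121/6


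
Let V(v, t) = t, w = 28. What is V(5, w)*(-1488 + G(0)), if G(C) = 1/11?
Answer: -458276/11 ≈ -41661.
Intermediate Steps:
G(C) = 1/11
V(5, w)*(-1488 + G(0)) = 28*(-1488 + 1/11) = 28*(-16367/11) = -458276/11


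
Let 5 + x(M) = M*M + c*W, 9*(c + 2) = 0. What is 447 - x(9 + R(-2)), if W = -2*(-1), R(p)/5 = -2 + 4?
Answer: 95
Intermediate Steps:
c = -2 (c = -2 + (⅑)*0 = -2 + 0 = -2)
R(p) = 10 (R(p) = 5*(-2 + 4) = 5*2 = 10)
W = 2
x(M) = -9 + M² (x(M) = -5 + (M*M - 2*2) = -5 + (M² - 4) = -5 + (-4 + M²) = -9 + M²)
447 - x(9 + R(-2)) = 447 - (-9 + (9 + 10)²) = 447 - (-9 + 19²) = 447 - (-9 + 361) = 447 - 1*352 = 447 - 352 = 95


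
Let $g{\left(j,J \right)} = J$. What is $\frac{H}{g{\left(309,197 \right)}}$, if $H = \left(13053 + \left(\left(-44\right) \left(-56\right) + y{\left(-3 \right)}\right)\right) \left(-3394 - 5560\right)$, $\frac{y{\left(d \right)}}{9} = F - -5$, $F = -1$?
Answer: $- \frac{139261562}{197} \approx -7.0691 \cdot 10^{5}$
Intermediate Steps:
$y{\left(d \right)} = 36$ ($y{\left(d \right)} = 9 \left(-1 - -5\right) = 9 \left(-1 + 5\right) = 9 \cdot 4 = 36$)
$H = -139261562$ ($H = \left(13053 + \left(\left(-44\right) \left(-56\right) + 36\right)\right) \left(-3394 - 5560\right) = \left(13053 + \left(2464 + 36\right)\right) \left(-8954\right) = \left(13053 + 2500\right) \left(-8954\right) = 15553 \left(-8954\right) = -139261562$)
$\frac{H}{g{\left(309,197 \right)}} = - \frac{139261562}{197}$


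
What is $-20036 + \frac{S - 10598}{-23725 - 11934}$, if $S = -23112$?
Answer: $- \frac{714430014}{35659} \approx -20035.0$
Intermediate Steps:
$-20036 + \frac{S - 10598}{-23725 - 11934} = -20036 + \frac{-23112 - 10598}{-23725 - 11934} = -20036 - \frac{33710}{-35659} = -20036 - - \frac{33710}{35659} = -20036 + \frac{33710}{35659} = - \frac{714430014}{35659}$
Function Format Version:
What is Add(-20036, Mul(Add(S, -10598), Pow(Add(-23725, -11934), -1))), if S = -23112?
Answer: Rational(-714430014, 35659) ≈ -20035.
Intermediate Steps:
Add(-20036, Mul(Add(S, -10598), Pow(Add(-23725, -11934), -1))) = Add(-20036, Mul(Add(-23112, -10598), Pow(Add(-23725, -11934), -1))) = Add(-20036, Mul(-33710, Pow(-35659, -1))) = Add(-20036, Mul(-33710, Rational(-1, 35659))) = Add(-20036, Rational(33710, 35659)) = Rational(-714430014, 35659)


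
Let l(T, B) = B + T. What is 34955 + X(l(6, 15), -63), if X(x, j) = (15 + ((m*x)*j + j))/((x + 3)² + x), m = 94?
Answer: 6914575/199 ≈ 34747.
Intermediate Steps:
X(x, j) = (15 + j + 94*j*x)/(x + (3 + x)²) (X(x, j) = (15 + ((94*x)*j + j))/((x + 3)² + x) = (15 + (94*j*x + j))/((3 + x)² + x) = (15 + (j + 94*j*x))/(x + (3 + x)²) = (15 + j + 94*j*x)/(x + (3 + x)²))
34955 + X(l(6, 15), -63) = 34955 + (15 - 63 + 94*(-63)*(15 + 6))/((15 + 6) + (3 + (15 + 6))²) = 34955 + (15 - 63 + 94*(-63)*21)/(21 + (3 + 21)²) = 34955 + (15 - 63 - 124362)/(21 + 24²) = 34955 - 124410/(21 + 576) = 34955 - 124410/597 = 34955 + (1/597)*(-124410) = 34955 - 41470/199 = 6914575/199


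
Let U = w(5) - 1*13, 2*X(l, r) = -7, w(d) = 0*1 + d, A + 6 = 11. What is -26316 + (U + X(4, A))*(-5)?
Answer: -52517/2 ≈ -26259.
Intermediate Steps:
A = 5 (A = -6 + 11 = 5)
w(d) = d (w(d) = 0 + d = d)
X(l, r) = -7/2 (X(l, r) = (½)*(-7) = -7/2)
U = -8 (U = 5 - 1*13 = 5 - 13 = -8)
-26316 + (U + X(4, A))*(-5) = -26316 + (-8 - 7/2)*(-5) = -26316 - 23/2*(-5) = -26316 + 115/2 = -52517/2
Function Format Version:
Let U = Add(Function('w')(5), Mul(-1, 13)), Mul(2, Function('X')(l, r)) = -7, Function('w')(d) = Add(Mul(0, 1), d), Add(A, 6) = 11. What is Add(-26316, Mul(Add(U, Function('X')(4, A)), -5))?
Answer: Rational(-52517, 2) ≈ -26259.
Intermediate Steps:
A = 5 (A = Add(-6, 11) = 5)
Function('w')(d) = d (Function('w')(d) = Add(0, d) = d)
Function('X')(l, r) = Rational(-7, 2) (Function('X')(l, r) = Mul(Rational(1, 2), -7) = Rational(-7, 2))
U = -8 (U = Add(5, Mul(-1, 13)) = Add(5, -13) = -8)
Add(-26316, Mul(Add(U, Function('X')(4, A)), -5)) = Add(-26316, Mul(Add(-8, Rational(-7, 2)), -5)) = Add(-26316, Mul(Rational(-23, 2), -5)) = Add(-26316, Rational(115, 2)) = Rational(-52517, 2)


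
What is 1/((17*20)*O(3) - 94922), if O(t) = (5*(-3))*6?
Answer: -1/125522 ≈ -7.9667e-6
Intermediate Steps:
O(t) = -90 (O(t) = -15*6 = -90)
1/((17*20)*O(3) - 94922) = 1/((17*20)*(-90) - 94922) = 1/(340*(-90) - 94922) = 1/(-30600 - 94922) = 1/(-125522) = -1/125522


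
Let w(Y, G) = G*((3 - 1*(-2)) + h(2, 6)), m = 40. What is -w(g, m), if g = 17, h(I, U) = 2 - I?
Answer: -200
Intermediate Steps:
w(Y, G) = 5*G (w(Y, G) = G*((3 - 1*(-2)) + (2 - 1*2)) = G*((3 + 2) + (2 - 2)) = G*(5 + 0) = G*5 = 5*G)
-w(g, m) = -5*40 = -1*200 = -200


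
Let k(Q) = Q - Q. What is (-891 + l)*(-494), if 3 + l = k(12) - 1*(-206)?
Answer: 339872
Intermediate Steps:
k(Q) = 0
l = 203 (l = -3 + (0 - 1*(-206)) = -3 + (0 + 206) = -3 + 206 = 203)
(-891 + l)*(-494) = (-891 + 203)*(-494) = -688*(-494) = 339872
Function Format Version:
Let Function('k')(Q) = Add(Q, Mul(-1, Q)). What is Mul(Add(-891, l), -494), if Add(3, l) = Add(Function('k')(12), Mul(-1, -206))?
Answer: 339872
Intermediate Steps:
Function('k')(Q) = 0
l = 203 (l = Add(-3, Add(0, Mul(-1, -206))) = Add(-3, Add(0, 206)) = Add(-3, 206) = 203)
Mul(Add(-891, l), -494) = Mul(Add(-891, 203), -494) = Mul(-688, -494) = 339872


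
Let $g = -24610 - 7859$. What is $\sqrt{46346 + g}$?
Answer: $\sqrt{13877} \approx 117.8$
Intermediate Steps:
$g = -32469$ ($g = -24610 - 7859 = -32469$)
$\sqrt{46346 + g} = \sqrt{46346 - 32469} = \sqrt{13877}$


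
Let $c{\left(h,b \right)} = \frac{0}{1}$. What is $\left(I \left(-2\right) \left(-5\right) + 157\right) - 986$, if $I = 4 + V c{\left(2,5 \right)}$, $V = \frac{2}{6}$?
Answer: $-789$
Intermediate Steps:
$c{\left(h,b \right)} = 0$ ($c{\left(h,b \right)} = 0 \cdot 1 = 0$)
$V = \frac{1}{3}$ ($V = 2 \cdot \frac{1}{6} = \frac{1}{3} \approx 0.33333$)
$I = 4$ ($I = 4 + \frac{1}{3} \cdot 0 = 4 + 0 = 4$)
$\left(I \left(-2\right) \left(-5\right) + 157\right) - 986 = \left(4 \left(-2\right) \left(-5\right) + 157\right) - 986 = \left(\left(-8\right) \left(-5\right) + 157\right) - 986 = \left(40 + 157\right) - 986 = 197 - 986 = -789$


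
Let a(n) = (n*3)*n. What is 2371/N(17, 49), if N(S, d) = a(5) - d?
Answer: 2371/26 ≈ 91.192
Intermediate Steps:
a(n) = 3*n² (a(n) = (3*n)*n = 3*n²)
N(S, d) = 75 - d (N(S, d) = 3*5² - d = 3*25 - d = 75 - d)
2371/N(17, 49) = 2371/(75 - 1*49) = 2371/(75 - 49) = 2371/26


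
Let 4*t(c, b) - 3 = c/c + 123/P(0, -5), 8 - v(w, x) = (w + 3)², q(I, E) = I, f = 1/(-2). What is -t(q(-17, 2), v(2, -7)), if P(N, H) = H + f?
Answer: 101/22 ≈ 4.5909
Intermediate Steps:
f = -½ ≈ -0.50000
v(w, x) = 8 - (3 + w)² (v(w, x) = 8 - (w + 3)² = 8 - (3 + w)²)
P(N, H) = -½ + H (P(N, H) = H - ½ = -½ + H)
t(c, b) = -101/22 (t(c, b) = ¾ + (c/c + 123/(-½ - 5))/4 = ¾ + (1 + 123/(-11/2))/4 = ¾ + (1 + 123*(-2/11))/4 = ¾ + (1 - 246/11)/4 = ¾ + (¼)*(-235/11) = ¾ - 235/44 = -101/22)
-t(q(-17, 2), v(2, -7)) = -1*(-101/22) = 101/22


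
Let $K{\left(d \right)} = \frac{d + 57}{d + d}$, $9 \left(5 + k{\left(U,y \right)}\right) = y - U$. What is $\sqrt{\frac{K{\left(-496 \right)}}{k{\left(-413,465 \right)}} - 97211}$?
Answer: $\frac{i \sqrt{84666707972030}}{29512} \approx 311.79 i$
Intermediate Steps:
$k{\left(U,y \right)} = -5 - \frac{U}{9} + \frac{y}{9}$ ($k{\left(U,y \right)} = -5 + \frac{y - U}{9} = -5 - \left(- \frac{y}{9} + \frac{U}{9}\right) = -5 - \frac{U}{9} + \frac{y}{9}$)
$K{\left(d \right)} = \frac{57 + d}{2 d}$
$\sqrt{\frac{K{\left(-496 \right)}}{k{\left(-413,465 \right)}} - 97211} = \sqrt{\frac{\frac{1}{2} \frac{1}{-496} \left(57 - 496\right)}{-5 - - \frac{413}{9} + \frac{1}{9} \cdot 465} - 97211} = \sqrt{\frac{\frac{1}{2} \left(- \frac{1}{496}\right) \left(-439\right)}{-5 + \frac{413}{9} + \frac{155}{3}} - 97211} = \sqrt{\frac{439}{992 \cdot \frac{833}{9}} - 97211} = \sqrt{\frac{439}{992} \cdot \frac{9}{833} - 97211} = \sqrt{\frac{3951}{826336} - 97211} = \sqrt{- \frac{80328944945}{826336}} = \frac{i \sqrt{84666707972030}}{29512}$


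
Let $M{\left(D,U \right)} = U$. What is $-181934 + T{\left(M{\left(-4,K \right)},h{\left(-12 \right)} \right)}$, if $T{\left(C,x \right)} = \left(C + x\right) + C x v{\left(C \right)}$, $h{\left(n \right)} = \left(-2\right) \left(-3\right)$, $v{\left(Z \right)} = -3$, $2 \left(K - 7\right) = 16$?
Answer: $-182183$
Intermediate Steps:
$K = 15$ ($K = 7 + \frac{1}{2} \cdot 16 = 7 + 8 = 15$)
$h{\left(n \right)} = 6$
$T{\left(C,x \right)} = C + x - 3 C x$ ($T{\left(C,x \right)} = \left(C + x\right) + C x \left(-3\right) = \left(C + x\right) - 3 C x = C + x - 3 C x$)
$-181934 + T{\left(M{\left(-4,K \right)},h{\left(-12 \right)} \right)} = -181934 + \left(15 + 6 - 45 \cdot 6\right) = -181934 + \left(15 + 6 - 270\right) = -181934 - 249 = -182183$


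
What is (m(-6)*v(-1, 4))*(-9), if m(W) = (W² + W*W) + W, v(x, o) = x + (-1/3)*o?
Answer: 1386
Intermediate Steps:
v(x, o) = x - o/3 (v(x, o) = x + (-1*⅓)*o = x - o/3)
m(W) = W + 2*W² (m(W) = (W² + W²) + W = 2*W² + W = W + 2*W²)
(m(-6)*v(-1, 4))*(-9) = ((-6*(1 + 2*(-6)))*(-1 - ⅓*4))*(-9) = ((-6*(1 - 12))*(-1 - 4/3))*(-9) = (-6*(-11)*(-7/3))*(-9) = (66*(-7/3))*(-9) = -154*(-9) = 1386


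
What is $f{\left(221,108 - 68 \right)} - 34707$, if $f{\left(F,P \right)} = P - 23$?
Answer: $-34690$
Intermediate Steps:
$f{\left(F,P \right)} = -23 + P$ ($f{\left(F,P \right)} = P - 23 = -23 + P$)
$f{\left(221,108 - 68 \right)} - 34707 = \left(-23 + \left(108 - 68\right)\right) - 34707 = \left(-23 + 40\right) - 34707 = 17 - 34707 = -34690$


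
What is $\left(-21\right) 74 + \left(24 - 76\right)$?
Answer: $-1606$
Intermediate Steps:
$\left(-21\right) 74 + \left(24 - 76\right) = -1554 + \left(24 - 76\right) = -1554 - 52 = -1606$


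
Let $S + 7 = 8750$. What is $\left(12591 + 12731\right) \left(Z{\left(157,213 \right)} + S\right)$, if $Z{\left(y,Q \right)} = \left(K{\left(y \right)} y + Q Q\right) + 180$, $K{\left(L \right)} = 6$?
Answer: $1398635348$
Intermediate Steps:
$S = 8743$ ($S = -7 + 8750 = 8743$)
$Z{\left(y,Q \right)} = 180 + Q^{2} + 6 y$ ($Z{\left(y,Q \right)} = \left(6 y + Q Q\right) + 180 = \left(6 y + Q^{2}\right) + 180 = \left(Q^{2} + 6 y\right) + 180 = 180 + Q^{2} + 6 y$)
$\left(12591 + 12731\right) \left(Z{\left(157,213 \right)} + S\right) = \left(12591 + 12731\right) \left(\left(180 + 213^{2} + 6 \cdot 157\right) + 8743\right) = 25322 \left(\left(180 + 45369 + 942\right) + 8743\right) = 25322 \left(46491 + 8743\right) = 25322 \cdot 55234 = 1398635348$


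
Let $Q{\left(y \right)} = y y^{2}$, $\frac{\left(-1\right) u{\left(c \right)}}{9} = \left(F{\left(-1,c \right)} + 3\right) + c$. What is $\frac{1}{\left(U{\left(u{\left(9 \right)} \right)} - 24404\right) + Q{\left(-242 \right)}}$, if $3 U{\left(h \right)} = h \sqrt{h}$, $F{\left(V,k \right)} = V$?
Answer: $\frac{i}{- 14196892 i + 99 \sqrt{11}} \approx -7.0438 \cdot 10^{-8} + 1.6291 \cdot 10^{-12} i$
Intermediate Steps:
$u{\left(c \right)} = -18 - 9 c$ ($u{\left(c \right)} = - 9 \left(\left(-1 + 3\right) + c\right) = - 9 \left(2 + c\right) = -18 - 9 c$)
$U{\left(h \right)} = \frac{h^{\frac{3}{2}}}{3}$ ($U{\left(h \right)} = \frac{h \sqrt{h}}{3} = \frac{h^{\frac{3}{2}}}{3}$)
$Q{\left(y \right)} = y^{3}$
$\frac{1}{\left(U{\left(u{\left(9 \right)} \right)} - 24404\right) + Q{\left(-242 \right)}} = \frac{1}{\left(\frac{\left(-18 - 81\right)^{\frac{3}{2}}}{3} - 24404\right) + \left(-242\right)^{3}} = \frac{1}{\left(\frac{\left(-18 - 81\right)^{\frac{3}{2}}}{3} - 24404\right) - 14172488} = \frac{1}{\left(\frac{\left(-99\right)^{\frac{3}{2}}}{3} - 24404\right) - 14172488} = \frac{1}{\left(\frac{\left(-297\right) i \sqrt{11}}{3} - 24404\right) - 14172488} = \frac{1}{\left(- 99 i \sqrt{11} - 24404\right) - 14172488} = \frac{1}{\left(-24404 - 99 i \sqrt{11}\right) - 14172488} = \frac{1}{-14196892 - 99 i \sqrt{11}}$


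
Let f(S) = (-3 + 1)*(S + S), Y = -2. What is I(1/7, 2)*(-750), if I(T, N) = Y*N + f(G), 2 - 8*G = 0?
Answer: 3750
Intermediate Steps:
G = 1/4 (G = 1/4 - 1/8*0 = 1/4 + 0 = 1/4 ≈ 0.25000)
f(S) = -4*S
I(T, N) = -1 - 2*N (I(T, N) = -2*N - 4*1/4 = -2*N - 1 = -1 - 2*N)
I(1/7, 2)*(-750) = (-1 - 2*2)*(-750) = (-1 - 4)*(-750) = -5*(-750) = 3750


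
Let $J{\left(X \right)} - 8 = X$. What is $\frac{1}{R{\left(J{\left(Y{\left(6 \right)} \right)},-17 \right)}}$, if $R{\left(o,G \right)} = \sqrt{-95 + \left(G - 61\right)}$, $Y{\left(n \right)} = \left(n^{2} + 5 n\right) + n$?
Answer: $- \frac{i \sqrt{173}}{173} \approx - 0.076029 i$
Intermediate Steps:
$Y{\left(n \right)} = n^{2} + 6 n$
$J{\left(X \right)} = 8 + X$
$R{\left(o,G \right)} = \sqrt{-156 + G}$ ($R{\left(o,G \right)} = \sqrt{-95 + \left(G - 61\right)} = \sqrt{-95 + \left(-61 + G\right)} = \sqrt{-156 + G}$)
$\frac{1}{R{\left(J{\left(Y{\left(6 \right)} \right)},-17 \right)}} = \frac{1}{\sqrt{-156 - 17}} = \frac{1}{\sqrt{-173}} = \frac{1}{i \sqrt{173}} = - \frac{i \sqrt{173}}{173}$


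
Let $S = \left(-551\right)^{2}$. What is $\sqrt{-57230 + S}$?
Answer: $\sqrt{246371} \approx 496.36$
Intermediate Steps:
$S = 303601$
$\sqrt{-57230 + S} = \sqrt{-57230 + 303601} = \sqrt{246371}$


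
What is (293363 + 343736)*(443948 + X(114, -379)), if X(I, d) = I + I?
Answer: 282984085424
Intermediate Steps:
X(I, d) = 2*I
(293363 + 343736)*(443948 + X(114, -379)) = (293363 + 343736)*(443948 + 2*114) = 637099*(443948 + 228) = 637099*444176 = 282984085424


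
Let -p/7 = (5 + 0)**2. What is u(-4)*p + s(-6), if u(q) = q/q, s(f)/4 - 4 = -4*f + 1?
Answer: -59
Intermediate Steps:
s(f) = 20 - 16*f (s(f) = 16 + 4*(-4*f + 1) = 16 + 4*(1 - 4*f) = 16 + (4 - 16*f) = 20 - 16*f)
u(q) = 1
p = -175 (p = -7*(5 + 0)**2 = -7*5**2 = -7*25 = -175)
u(-4)*p + s(-6) = 1*(-175) + (20 - 16*(-6)) = -175 + (20 + 96) = -175 + 116 = -59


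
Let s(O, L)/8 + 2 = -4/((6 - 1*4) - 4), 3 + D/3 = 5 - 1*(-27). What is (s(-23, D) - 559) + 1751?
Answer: 1192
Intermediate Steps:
D = 87 (D = -9 + 3*(5 - 1*(-27)) = -9 + 3*(5 + 27) = -9 + 3*32 = -9 + 96 = 87)
s(O, L) = 0 (s(O, L) = -16 + 8*(-4/((6 - 1*4) - 4)) = -16 + 8*(-4/((6 - 4) - 4)) = -16 + 8*(-4/(2 - 4)) = -16 + 8*(-4/(-2)) = -16 + 8*(-½*(-4)) = -16 + 8*2 = -16 + 16 = 0)
(s(-23, D) - 559) + 1751 = (0 - 559) + 1751 = -559 + 1751 = 1192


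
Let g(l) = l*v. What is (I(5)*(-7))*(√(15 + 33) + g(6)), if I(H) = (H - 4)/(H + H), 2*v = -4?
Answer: 42/5 - 14*√3/5 ≈ 3.5503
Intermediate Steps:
v = -2 (v = (½)*(-4) = -2)
g(l) = -2*l (g(l) = l*(-2) = -2*l)
I(H) = (-4 + H)/(2*H) (I(H) = (-4 + H)/((2*H)) = (-4 + H)*(1/(2*H)) = (-4 + H)/(2*H))
(I(5)*(-7))*(√(15 + 33) + g(6)) = (((½)*(-4 + 5)/5)*(-7))*(√(15 + 33) - 2*6) = (((½)*(⅕)*1)*(-7))*(√48 - 12) = ((⅒)*(-7))*(4*√3 - 12) = -7*(-12 + 4*√3)/10 = 42/5 - 14*√3/5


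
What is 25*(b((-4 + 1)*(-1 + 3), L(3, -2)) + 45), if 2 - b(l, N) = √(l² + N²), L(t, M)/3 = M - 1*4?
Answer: 1175 - 150*√10 ≈ 700.66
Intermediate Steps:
L(t, M) = -12 + 3*M (L(t, M) = 3*(M - 1*4) = 3*(M - 4) = 3*(-4 + M) = -12 + 3*M)
b(l, N) = 2 - √(N² + l²) (b(l, N) = 2 - √(l² + N²) = 2 - √(N² + l²))
25*(b((-4 + 1)*(-1 + 3), L(3, -2)) + 45) = 25*((2 - √((-12 + 3*(-2))² + ((-4 + 1)*(-1 + 3))²)) + 45) = 25*((2 - √((-12 - 6)² + (-3*2)²)) + 45) = 25*((2 - √((-18)² + (-6)²)) + 45) = 25*((2 - √(324 + 36)) + 45) = 25*((2 - √360) + 45) = 25*((2 - 6*√10) + 45) = 25*(47 - 6*√10) = 1175 - 150*√10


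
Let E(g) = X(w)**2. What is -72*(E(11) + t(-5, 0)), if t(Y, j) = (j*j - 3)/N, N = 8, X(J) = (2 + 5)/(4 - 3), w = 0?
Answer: -3501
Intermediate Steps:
X(J) = 7 (X(J) = 7/1 = 7*1 = 7)
t(Y, j) = -3/8 + j**2/8 (t(Y, j) = (j*j - 3)/8 = (j**2 - 3)*(1/8) = (-3 + j**2)*(1/8) = -3/8 + j**2/8)
E(g) = 49 (E(g) = 7**2 = 49)
-72*(E(11) + t(-5, 0)) = -72*(49 + (-3/8 + (1/8)*0**2)) = -72*(49 + (-3/8 + (1/8)*0)) = -72*(49 + (-3/8 + 0)) = -72*(49 - 3/8) = -72*389/8 = -3501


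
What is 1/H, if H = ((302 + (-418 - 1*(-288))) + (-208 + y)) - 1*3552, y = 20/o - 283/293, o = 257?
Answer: -75301/270246859 ≈ -0.00027864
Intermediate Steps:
y = -66871/75301 (y = 20/257 - 283/293 = -66871/75301 ≈ -0.88805)
H = -270246859/75301 (H = ((302 + (-418 - 1*(-288))) + (-208 - 66871/75301)) - 1*3552 = ((302 + (-418 + 288)) - 15729479/75301) - 3552 = ((302 - 130) - 15729479/75301) - 3552 = (172 - 15729479/75301) - 3552 = -2777707/75301 - 3552 = -270246859/75301 ≈ -3588.9)
1/H = 1/(-270246859/75301) = -75301/270246859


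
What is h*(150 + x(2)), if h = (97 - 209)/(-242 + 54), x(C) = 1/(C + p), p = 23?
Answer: 105028/1175 ≈ 89.385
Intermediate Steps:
x(C) = 1/(23 + C) (x(C) = 1/(C + 23) = 1/(23 + C))
h = 28/47 (h = -112/(-188) = -112*(-1/188) = 28/47 ≈ 0.59575)
h*(150 + x(2)) = 28*(150 + 1/(23 + 2))/47 = 28*(150 + 1/25)/47 = (28/47)*(3751/25) = 105028/1175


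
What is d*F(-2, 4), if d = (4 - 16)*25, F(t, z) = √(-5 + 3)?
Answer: -300*I*√2 ≈ -424.26*I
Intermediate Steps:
F(t, z) = I*√2 (F(t, z) = √(-2) = I*√2)
d = -300 (d = -12*25 = -300)
d*F(-2, 4) = -300*I*√2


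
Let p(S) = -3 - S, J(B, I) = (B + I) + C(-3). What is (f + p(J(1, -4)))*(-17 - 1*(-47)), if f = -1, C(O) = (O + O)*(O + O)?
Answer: -1110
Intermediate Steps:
C(O) = 4*O² (C(O) = (2*O)*(2*O) = 4*O²)
J(B, I) = 36 + B + I (J(B, I) = (B + I) + 4*(-3)² = (B + I) + 4*9 = (B + I) + 36 = 36 + B + I)
(f + p(J(1, -4)))*(-17 - 1*(-47)) = (-1 + (-3 - (36 + 1 - 4)))*(-17 - 1*(-47)) = (-1 + (-3 - 1*33))*(-17 + 47) = (-1 + (-3 - 33))*30 = (-1 - 36)*30 = -37*30 = -1110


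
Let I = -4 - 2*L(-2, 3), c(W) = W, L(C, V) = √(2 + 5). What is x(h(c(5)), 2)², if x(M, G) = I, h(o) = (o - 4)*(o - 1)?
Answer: 44 + 16*√7 ≈ 86.332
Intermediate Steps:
L(C, V) = √7
h(o) = (-1 + o)*(-4 + o) (h(o) = (-4 + o)*(-1 + o) = (-1 + o)*(-4 + o))
I = -4 - 2*√7 ≈ -9.2915
x(M, G) = -4 - 2*√7
x(h(c(5)), 2)² = (-4 - 2*√7)²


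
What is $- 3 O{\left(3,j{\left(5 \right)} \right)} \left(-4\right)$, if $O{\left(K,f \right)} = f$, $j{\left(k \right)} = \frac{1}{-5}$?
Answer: $- \frac{12}{5} \approx -2.4$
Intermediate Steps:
$j{\left(k \right)} = - \frac{1}{5}$
$- 3 O{\left(3,j{\left(5 \right)} \right)} \left(-4\right) = \left(-3\right) \left(- \frac{1}{5}\right) \left(-4\right) = \frac{3}{5} \left(-4\right) = - \frac{12}{5}$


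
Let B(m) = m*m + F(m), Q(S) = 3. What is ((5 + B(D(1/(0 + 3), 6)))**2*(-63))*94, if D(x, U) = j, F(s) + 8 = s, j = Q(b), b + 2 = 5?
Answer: -479682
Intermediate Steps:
b = 3 (b = -2 + 5 = 3)
j = 3
F(s) = -8 + s
D(x, U) = 3
B(m) = -8 + m + m**2 (B(m) = m*m + (-8 + m) = m**2 + (-8 + m) = -8 + m + m**2)
((5 + B(D(1/(0 + 3), 6)))**2*(-63))*94 = ((5 + (-8 + 3 + 3**2))**2*(-63))*94 = ((5 + (-8 + 3 + 9))**2*(-63))*94 = ((5 + 4)**2*(-63))*94 = (9**2*(-63))*94 = (81*(-63))*94 = -5103*94 = -479682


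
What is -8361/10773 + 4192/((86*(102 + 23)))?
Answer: -2484463/6433875 ≈ -0.38615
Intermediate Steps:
-8361/10773 + 4192/((86*(102 + 23))) = -8361*1/10773 + 4192/((86*125)) = -929/1197 + 4192/10750 = -929/1197 + 4192*(1/10750) = -929/1197 + 2096/5375 = -2484463/6433875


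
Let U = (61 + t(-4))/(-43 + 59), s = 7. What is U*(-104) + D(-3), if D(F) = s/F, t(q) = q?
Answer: -2237/6 ≈ -372.83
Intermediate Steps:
U = 57/16 (U = (61 - 4)/(-43 + 59) = 57/16 ≈ 3.5625)
D(F) = 7/F
U*(-104) + D(-3) = (57/16)*(-104) + 7/(-3) = -741/2 + 7*(-⅓) = -741/2 - 7/3 = -2237/6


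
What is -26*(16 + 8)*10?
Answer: -6240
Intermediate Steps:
-26*(16 + 8)*10 = -26*24*10 = -624*10 = -6240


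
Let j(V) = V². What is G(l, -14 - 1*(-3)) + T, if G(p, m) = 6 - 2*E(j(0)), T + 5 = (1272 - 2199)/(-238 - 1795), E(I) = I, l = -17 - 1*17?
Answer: 2960/2033 ≈ 1.4560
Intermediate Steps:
l = -34 (l = -17 - 17 = -34)
T = -9238/2033 (T = -5 + (1272 - 2199)/(-238 - 1795) = -5 - 927/(-2033) = -5 - 927*(-1/2033) = -5 + 927/2033 = -9238/2033 ≈ -4.5440)
G(p, m) = 6 (G(p, m) = 6 - 2*0² = 6 - 2*0 = 6 + 0 = 6)
G(l, -14 - 1*(-3)) + T = 6 - 9238/2033 = 2960/2033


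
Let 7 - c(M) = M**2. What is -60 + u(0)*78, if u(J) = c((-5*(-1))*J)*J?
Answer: -60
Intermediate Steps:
c(M) = 7 - M**2
u(J) = J*(7 - 25*J**2) (u(J) = (7 - ((-5*(-1))*J)**2)*J = (7 - (5*J)**2)*J = (7 - 25*J**2)*J = J*(7 - 25*J**2))
-60 + u(0)*78 = -60 + (0*(7 - 25*0**2))*78 = -60 + (0*(7 - 25*0))*78 = -60 + (0*(7 + 0))*78 = -60 + (0*7)*78 = -60 + 0*78 = -60 + 0 = -60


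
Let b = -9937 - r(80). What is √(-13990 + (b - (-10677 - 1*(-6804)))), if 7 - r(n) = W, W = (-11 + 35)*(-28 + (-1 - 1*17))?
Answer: I*√21165 ≈ 145.48*I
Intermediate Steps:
W = -1104 (W = 24*(-28 + (-1 - 17)) = 24*(-28 - 18) = 24*(-46) = -1104)
r(n) = 1111 (r(n) = 7 - 1*(-1104) = 7 + 1104 = 1111)
b = -11048 (b = -9937 - 1*1111 = -9937 - 1111 = -11048)
√(-13990 + (b - (-10677 - 1*(-6804)))) = √(-13990 + (-11048 - (-10677 - 1*(-6804)))) = √(-13990 + (-11048 - (-10677 + 6804))) = √(-13990 + (-11048 - 1*(-3873))) = √(-13990 + (-11048 + 3873)) = √(-13990 - 7175) = √(-21165) = I*√21165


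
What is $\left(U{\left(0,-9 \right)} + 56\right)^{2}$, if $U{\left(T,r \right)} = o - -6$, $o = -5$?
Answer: $3249$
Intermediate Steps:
$U{\left(T,r \right)} = 1$ ($U{\left(T,r \right)} = -5 - -6 = -5 + 6 = 1$)
$\left(U{\left(0,-9 \right)} + 56\right)^{2} = \left(1 + 56\right)^{2} = 57^{2} = 3249$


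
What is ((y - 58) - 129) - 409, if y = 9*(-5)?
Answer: -641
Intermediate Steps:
y = -45
((y - 58) - 129) - 409 = ((-45 - 58) - 129) - 409 = (-103 - 129) - 409 = -232 - 409 = -641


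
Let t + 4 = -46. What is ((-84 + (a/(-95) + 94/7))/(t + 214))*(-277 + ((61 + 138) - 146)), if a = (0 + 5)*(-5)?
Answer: 74808/779 ≈ 96.031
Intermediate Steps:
t = -50 (t = -4 - 46 = -50)
a = -25 (a = 5*(-5) = -25)
((-84 + (a/(-95) + 94/7))/(t + 214))*(-277 + ((61 + 138) - 146)) = ((-84 + (-25/(-95) + 94/7))/(-50 + 214))*(-277 + ((61 + 138) - 146)) = ((-84 + (-25*(-1/95) + 94*(⅐)))/164)*(-277 + (199 - 146)) = ((-84 + (5/19 + 94/7))*(1/164))*(-277 + 53) = ((-84 + 1821/133)*(1/164))*(-224) = -9351/133*1/164*(-224) = -9351/21812*(-224) = 74808/779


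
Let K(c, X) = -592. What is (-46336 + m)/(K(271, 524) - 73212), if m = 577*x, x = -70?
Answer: 43363/36902 ≈ 1.1751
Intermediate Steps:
m = -40390 (m = 577*(-70) = -40390)
(-46336 + m)/(K(271, 524) - 73212) = (-46336 - 40390)/(-592 - 73212) = -86726/(-73804) = -86726*(-1/73804) = 43363/36902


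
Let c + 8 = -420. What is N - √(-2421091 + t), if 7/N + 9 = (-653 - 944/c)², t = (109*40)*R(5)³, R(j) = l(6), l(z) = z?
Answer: 11449/692704312 - I*√1479331 ≈ 1.6528e-5 - 1216.3*I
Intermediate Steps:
c = -428 (c = -8 - 420 = -428)
R(j) = 6
t = 941760 (t = (109*40)*6³ = 4360*216 = 941760)
N = 11449/692704312 (N = 7/(-9 + (-653 - 944/(-428))²) = 7/(-9 + (-653 - 944*(-1/428))²) = 7/(-9 + (-653 + 236/107)²) = 7/(-9 + (-69635/107)²) = 7/(-9 + 4849033225/11449) = 7/(4848930184/11449) = 7*(11449/4848930184) = 11449/692704312 ≈ 1.6528e-5)
N - √(-2421091 + t) = 11449/692704312 - √(-2421091 + 941760) = 11449/692704312 - √(-1479331) = 11449/692704312 - I*√1479331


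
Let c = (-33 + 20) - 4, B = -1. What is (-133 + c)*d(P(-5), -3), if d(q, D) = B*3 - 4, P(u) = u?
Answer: 1050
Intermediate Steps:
d(q, D) = -7 (d(q, D) = -1*3 - 4 = -3 - 4 = -7)
c = -17 (c = -13 - 4 = -17)
(-133 + c)*d(P(-5), -3) = (-133 - 17)*(-7) = -150*(-7) = 1050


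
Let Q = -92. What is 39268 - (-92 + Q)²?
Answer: 5412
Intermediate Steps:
39268 - (-92 + Q)² = 39268 - (-92 - 92)² = 39268 - 1*(-184)² = 39268 - 1*33856 = 39268 - 33856 = 5412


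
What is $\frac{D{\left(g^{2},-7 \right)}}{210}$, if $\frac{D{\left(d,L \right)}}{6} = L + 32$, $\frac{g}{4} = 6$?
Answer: $\frac{5}{7} \approx 0.71429$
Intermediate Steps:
$g = 24$ ($g = 4 \cdot 6 = 24$)
$D{\left(d,L \right)} = 192 + 6 L$ ($D{\left(d,L \right)} = 6 \left(L + 32\right) = 6 \left(32 + L\right) = 192 + 6 L$)
$\frac{D{\left(g^{2},-7 \right)}}{210} = \frac{192 + 6 \left(-7\right)}{210} = \left(192 - 42\right) \frac{1}{210} = 150 \cdot \frac{1}{210} = \frac{5}{7}$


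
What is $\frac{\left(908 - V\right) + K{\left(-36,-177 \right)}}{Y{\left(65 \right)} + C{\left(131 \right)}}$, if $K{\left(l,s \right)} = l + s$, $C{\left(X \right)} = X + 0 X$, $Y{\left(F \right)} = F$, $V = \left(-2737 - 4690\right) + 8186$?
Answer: $- \frac{16}{49} \approx -0.32653$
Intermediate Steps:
$V = 759$ ($V = -7427 + 8186 = 759$)
$C{\left(X \right)} = X$ ($C{\left(X \right)} = X + 0 = X$)
$\frac{\left(908 - V\right) + K{\left(-36,-177 \right)}}{Y{\left(65 \right)} + C{\left(131 \right)}} = \frac{\left(908 - 759\right) - 213}{65 + 131} = \frac{\left(908 - 759\right) - 213}{196} = \left(149 - 213\right) \frac{1}{196} = \left(-64\right) \frac{1}{196} = - \frac{16}{49}$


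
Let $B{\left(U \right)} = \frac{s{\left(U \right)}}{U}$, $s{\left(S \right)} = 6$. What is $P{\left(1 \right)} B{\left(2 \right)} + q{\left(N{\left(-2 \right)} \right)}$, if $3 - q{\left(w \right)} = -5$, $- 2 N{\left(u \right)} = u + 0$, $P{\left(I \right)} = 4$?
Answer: $20$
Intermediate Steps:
$N{\left(u \right)} = - \frac{u}{2}$ ($N{\left(u \right)} = - \frac{u + 0}{2} = - \frac{u}{2}$)
$q{\left(w \right)} = 8$ ($q{\left(w \right)} = 3 - -5 = 3 + 5 = 8$)
$B{\left(U \right)} = \frac{6}{U}$
$P{\left(1 \right)} B{\left(2 \right)} + q{\left(N{\left(-2 \right)} \right)} = 4 \cdot \frac{6}{2} + 8 = 4 \cdot 6 \cdot \frac{1}{2} + 8 = 4 \cdot 3 + 8 = 12 + 8 = 20$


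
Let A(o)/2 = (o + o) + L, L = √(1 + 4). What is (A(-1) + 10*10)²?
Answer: 9236 + 384*√5 ≈ 10095.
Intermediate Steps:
L = √5 ≈ 2.2361
A(o) = 2*√5 + 4*o (A(o) = 2*((o + o) + √5) = 2*(2*o + √5) = 2*(√5 + 2*o) = 2*√5 + 4*o)
(A(-1) + 10*10)² = ((2*√5 + 4*(-1)) + 10*10)² = ((2*√5 - 4) + 100)² = ((-4 + 2*√5) + 100)² = (96 + 2*√5)²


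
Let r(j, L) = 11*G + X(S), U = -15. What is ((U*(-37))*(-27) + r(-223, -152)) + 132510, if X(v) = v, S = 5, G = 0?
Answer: 117530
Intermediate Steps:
r(j, L) = 5 (r(j, L) = 11*0 + 5 = 0 + 5 = 5)
((U*(-37))*(-27) + r(-223, -152)) + 132510 = (-15*(-37)*(-27) + 5) + 132510 = (555*(-27) + 5) + 132510 = (-14985 + 5) + 132510 = -14980 + 132510 = 117530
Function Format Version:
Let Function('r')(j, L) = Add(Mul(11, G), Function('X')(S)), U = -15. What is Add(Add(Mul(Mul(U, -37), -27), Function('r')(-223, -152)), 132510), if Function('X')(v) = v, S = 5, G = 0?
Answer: 117530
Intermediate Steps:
Function('r')(j, L) = 5 (Function('r')(j, L) = Add(Mul(11, 0), 5) = Add(0, 5) = 5)
Add(Add(Mul(Mul(U, -37), -27), Function('r')(-223, -152)), 132510) = Add(Add(Mul(Mul(-15, -37), -27), 5), 132510) = Add(Add(Mul(555, -27), 5), 132510) = Add(Add(-14985, 5), 132510) = Add(-14980, 132510) = 117530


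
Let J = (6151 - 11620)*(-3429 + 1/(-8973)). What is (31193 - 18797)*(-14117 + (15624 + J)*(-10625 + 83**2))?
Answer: -866604180930999500/997 ≈ -8.6921e+14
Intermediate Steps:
J = 56090826014/2991 (J = -5469*(-3429 - 1/8973) = -5469*(-30768418/8973) = 56090826014/2991 ≈ 1.8753e+7)
(31193 - 18797)*(-14117 + (15624 + J)*(-10625 + 83**2)) = (31193 - 18797)*(-14117 + (15624 + 56090826014/2991)*(-10625 + 83**2)) = 12396*(-14117 + 56137557398*(-10625 + 6889)/2991) = 12396*(-14117 + (56137557398/2991)*(-3736)) = 12396*(-14117 - 209729914438928/2991) = 12396*(-209729956662875/2991) = -866604180930999500/997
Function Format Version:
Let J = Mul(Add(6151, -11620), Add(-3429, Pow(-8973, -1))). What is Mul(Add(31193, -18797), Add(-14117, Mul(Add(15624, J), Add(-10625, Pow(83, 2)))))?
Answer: Rational(-866604180930999500, 997) ≈ -8.6921e+14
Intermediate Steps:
J = Rational(56090826014, 2991) (J = Mul(-5469, Add(-3429, Rational(-1, 8973))) = Mul(-5469, Rational(-30768418, 8973)) = Rational(56090826014, 2991) ≈ 1.8753e+7)
Mul(Add(31193, -18797), Add(-14117, Mul(Add(15624, J), Add(-10625, Pow(83, 2))))) = Mul(Add(31193, -18797), Add(-14117, Mul(Add(15624, Rational(56090826014, 2991)), Add(-10625, Pow(83, 2))))) = Mul(12396, Add(-14117, Mul(Rational(56137557398, 2991), Add(-10625, 6889)))) = Mul(12396, Add(-14117, Mul(Rational(56137557398, 2991), -3736))) = Mul(12396, Add(-14117, Rational(-209729914438928, 2991))) = Mul(12396, Rational(-209729956662875, 2991)) = Rational(-866604180930999500, 997)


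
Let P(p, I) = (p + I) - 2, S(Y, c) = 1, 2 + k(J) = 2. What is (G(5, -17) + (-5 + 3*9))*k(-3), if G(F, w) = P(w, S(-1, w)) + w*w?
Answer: 0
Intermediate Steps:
k(J) = 0 (k(J) = -2 + 2 = 0)
P(p, I) = -2 + I + p (P(p, I) = (I + p) - 2 = -2 + I + p)
G(F, w) = -1 + w + w**2 (G(F, w) = (-2 + 1 + w) + w*w = (-1 + w) + w**2 = -1 + w + w**2)
(G(5, -17) + (-5 + 3*9))*k(-3) = ((-1 - 17 + (-17)**2) + (-5 + 3*9))*0 = ((-1 - 17 + 289) + (-5 + 27))*0 = (271 + 22)*0 = 293*0 = 0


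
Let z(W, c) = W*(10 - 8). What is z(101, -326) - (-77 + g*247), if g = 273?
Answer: -67152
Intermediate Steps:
z(W, c) = 2*W (z(W, c) = W*2 = 2*W)
z(101, -326) - (-77 + g*247) = 2*101 - (-77 + 273*247) = 202 - (-77 + 67431) = 202 - 1*67354 = 202 - 67354 = -67152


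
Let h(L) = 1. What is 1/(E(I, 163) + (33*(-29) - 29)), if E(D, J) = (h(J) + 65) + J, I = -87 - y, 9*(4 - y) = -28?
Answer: -1/757 ≈ -0.0013210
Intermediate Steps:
y = 64/9 (y = 4 - ⅑*(-28) = 4 + 28/9 = 64/9 ≈ 7.1111)
I = -847/9 (I = -87 - 1*64/9 = -87 - 64/9 = -847/9 ≈ -94.111)
E(D, J) = 66 + J (E(D, J) = (1 + 65) + J = 66 + J)
1/(E(I, 163) + (33*(-29) - 29)) = 1/((66 + 163) + (33*(-29) - 29)) = 1/(229 + (-957 - 29)) = 1/(229 - 986) = 1/(-757) = -1/757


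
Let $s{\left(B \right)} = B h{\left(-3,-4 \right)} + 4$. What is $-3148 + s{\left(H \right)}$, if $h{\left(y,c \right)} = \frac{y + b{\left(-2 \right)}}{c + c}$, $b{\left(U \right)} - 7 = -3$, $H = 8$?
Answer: $-3145$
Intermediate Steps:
$b{\left(U \right)} = 4$ ($b{\left(U \right)} = 7 - 3 = 4$)
$h{\left(y,c \right)} = \frac{4 + y}{2 c}$ ($h{\left(y,c \right)} = \frac{y + 4}{c + c} = \frac{4 + y}{2 c}$)
$s{\left(B \right)} = 4 - \frac{B}{8}$ ($s{\left(B \right)} = B \frac{4 - 3}{2 \left(-4\right)} + 4 = B \frac{1}{2} \left(- \frac{1}{4}\right) 1 + 4 = B \left(- \frac{1}{8}\right) + 4 = - \frac{B}{8} + 4 = 4 - \frac{B}{8}$)
$-3148 + s{\left(H \right)} = -3148 + \left(4 - 1\right) = -3148 + 3 = -3145$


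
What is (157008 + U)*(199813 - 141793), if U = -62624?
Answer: 5476159680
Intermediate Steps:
(157008 + U)*(199813 - 141793) = (157008 - 62624)*(199813 - 141793) = 94384*58020 = 5476159680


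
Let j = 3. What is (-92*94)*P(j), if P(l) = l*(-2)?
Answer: 51888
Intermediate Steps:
P(l) = -2*l
(-92*94)*P(j) = (-92*94)*(-2*3) = -8648*(-6) = 51888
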